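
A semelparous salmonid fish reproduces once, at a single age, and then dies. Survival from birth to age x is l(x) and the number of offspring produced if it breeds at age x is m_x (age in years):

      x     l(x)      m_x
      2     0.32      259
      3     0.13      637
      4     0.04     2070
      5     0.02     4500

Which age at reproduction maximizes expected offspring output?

5

Expected offspring if breeding at age x = l(x) × m_x:
  age 2: 0.32 × 259 = 82.880
  age 3: 0.13 × 637 = 82.810
  age 4: 0.04 × 2070 = 82.800
  age 5: 0.02 × 4500 = 90.000
Maximum at age 5 (90.000).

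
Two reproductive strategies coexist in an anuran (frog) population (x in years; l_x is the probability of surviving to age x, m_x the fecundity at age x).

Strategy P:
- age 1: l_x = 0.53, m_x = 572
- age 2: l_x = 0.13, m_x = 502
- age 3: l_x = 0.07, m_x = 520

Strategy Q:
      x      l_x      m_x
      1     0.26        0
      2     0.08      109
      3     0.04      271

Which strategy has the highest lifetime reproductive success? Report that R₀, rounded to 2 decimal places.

404.82

Strategy P: R₀ = 0.53×572 + 0.13×502 + 0.07×520 = 404.8200
Strategy Q: R₀ = 0.26×0 + 0.08×109 + 0.04×271 = 19.5600
Highest R₀: strategy P with 404.8200.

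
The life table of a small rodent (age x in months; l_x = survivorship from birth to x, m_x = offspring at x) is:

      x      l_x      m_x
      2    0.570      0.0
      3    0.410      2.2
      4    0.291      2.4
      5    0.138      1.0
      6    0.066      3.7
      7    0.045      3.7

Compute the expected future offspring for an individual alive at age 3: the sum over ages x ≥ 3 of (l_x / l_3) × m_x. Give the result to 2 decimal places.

l_3 = 0.410. Conditional survival from age 3 to x is l_x / l_3.
  x=3: (0.410/0.410) × 2.2 = 2.2000
  x=4: (0.291/0.410) × 2.4 = 1.7034
  x=5: (0.138/0.410) × 1.0 = 0.3366
  x=6: (0.066/0.410) × 3.7 = 0.5956
  x=7: (0.045/0.410) × 3.7 = 0.4061
Sum = 2.2000 + 1.7034 + 0.3366 + 0.5956 + 0.4061 = 5.2417

5.24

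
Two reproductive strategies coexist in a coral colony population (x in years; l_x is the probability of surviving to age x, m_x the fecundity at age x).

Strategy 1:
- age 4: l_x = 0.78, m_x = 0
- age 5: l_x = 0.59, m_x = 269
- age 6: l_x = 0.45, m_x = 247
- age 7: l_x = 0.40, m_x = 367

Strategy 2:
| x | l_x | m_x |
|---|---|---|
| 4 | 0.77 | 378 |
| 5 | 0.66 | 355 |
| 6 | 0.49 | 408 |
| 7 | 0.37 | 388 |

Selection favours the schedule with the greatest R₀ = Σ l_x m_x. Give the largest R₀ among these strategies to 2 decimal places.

868.84

Strategy 1: R₀ = 0.78×0 + 0.59×269 + 0.45×247 + 0.40×367 = 416.6600
Strategy 2: R₀ = 0.77×378 + 0.66×355 + 0.49×408 + 0.37×388 = 868.8400
Highest R₀: strategy 2 with 868.8400.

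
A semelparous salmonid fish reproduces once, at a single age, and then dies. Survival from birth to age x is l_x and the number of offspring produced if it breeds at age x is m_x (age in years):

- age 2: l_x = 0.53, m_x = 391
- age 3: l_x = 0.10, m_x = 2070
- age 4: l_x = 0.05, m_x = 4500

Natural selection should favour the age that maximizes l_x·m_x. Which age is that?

Expected offspring if breeding at age x = l_x × m_x:
  age 2: 0.53 × 391 = 207.230
  age 3: 0.10 × 2070 = 207.000
  age 4: 0.05 × 4500 = 225.000
Maximum at age 4 (225.000).

4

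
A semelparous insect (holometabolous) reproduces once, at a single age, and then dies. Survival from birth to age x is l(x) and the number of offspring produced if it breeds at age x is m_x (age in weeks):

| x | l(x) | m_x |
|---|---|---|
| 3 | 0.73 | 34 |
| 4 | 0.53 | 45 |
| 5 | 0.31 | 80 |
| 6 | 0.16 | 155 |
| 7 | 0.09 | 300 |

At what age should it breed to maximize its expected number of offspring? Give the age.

Expected offspring if breeding at age x = l(x) × m_x:
  age 3: 0.73 × 34 = 24.820
  age 4: 0.53 × 45 = 23.850
  age 5: 0.31 × 80 = 24.800
  age 6: 0.16 × 155 = 24.800
  age 7: 0.09 × 300 = 27.000
Maximum at age 7 (27.000).

7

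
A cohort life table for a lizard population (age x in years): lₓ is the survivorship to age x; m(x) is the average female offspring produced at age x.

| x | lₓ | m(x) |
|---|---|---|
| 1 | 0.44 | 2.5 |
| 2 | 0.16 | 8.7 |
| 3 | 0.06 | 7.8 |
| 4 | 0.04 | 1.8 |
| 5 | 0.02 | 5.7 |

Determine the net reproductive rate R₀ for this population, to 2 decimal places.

R₀ = Σ lₓ m(x):
  age 1: 0.44 × 2.5 = 1.1000
  age 2: 0.16 × 8.7 = 1.3920
  age 3: 0.06 × 7.8 = 0.4680
  age 4: 0.04 × 1.8 = 0.0720
  age 5: 0.02 × 5.7 = 0.1140
R₀ = 1.1000 + 1.3920 + 0.4680 + 0.0720 + 0.1140 = 3.1460

3.15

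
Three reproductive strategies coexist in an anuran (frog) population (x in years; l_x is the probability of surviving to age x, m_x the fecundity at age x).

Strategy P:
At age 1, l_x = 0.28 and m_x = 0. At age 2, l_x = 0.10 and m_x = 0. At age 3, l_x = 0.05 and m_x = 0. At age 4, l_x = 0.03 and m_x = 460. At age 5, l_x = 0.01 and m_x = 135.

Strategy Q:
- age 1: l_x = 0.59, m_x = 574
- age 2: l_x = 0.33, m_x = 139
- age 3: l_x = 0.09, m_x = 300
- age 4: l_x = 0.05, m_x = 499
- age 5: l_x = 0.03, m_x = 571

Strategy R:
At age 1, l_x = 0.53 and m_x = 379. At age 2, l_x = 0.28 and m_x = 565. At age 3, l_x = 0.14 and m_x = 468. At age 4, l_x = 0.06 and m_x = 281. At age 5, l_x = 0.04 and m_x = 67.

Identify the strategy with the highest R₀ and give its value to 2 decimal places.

Strategy P: R₀ = 0.28×0 + 0.10×0 + 0.05×0 + 0.03×460 + 0.01×135 = 15.1500
Strategy Q: R₀ = 0.59×574 + 0.33×139 + 0.09×300 + 0.05×499 + 0.03×571 = 453.6100
Strategy R: R₀ = 0.53×379 + 0.28×565 + 0.14×468 + 0.06×281 + 0.04×67 = 444.1300
Highest R₀: strategy Q with 453.6100.

453.61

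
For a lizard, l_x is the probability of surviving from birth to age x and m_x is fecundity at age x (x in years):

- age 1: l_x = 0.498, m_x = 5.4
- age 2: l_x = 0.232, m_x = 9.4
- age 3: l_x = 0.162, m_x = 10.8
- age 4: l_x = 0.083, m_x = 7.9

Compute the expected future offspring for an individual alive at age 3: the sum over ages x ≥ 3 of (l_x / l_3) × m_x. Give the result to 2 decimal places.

l_3 = 0.162. Conditional survival from age 3 to x is l_x / l_3.
  x=3: (0.162/0.162) × 10.8 = 10.8000
  x=4: (0.083/0.162) × 7.9 = 4.0475
Sum = 10.8000 + 4.0475 = 14.8475

14.85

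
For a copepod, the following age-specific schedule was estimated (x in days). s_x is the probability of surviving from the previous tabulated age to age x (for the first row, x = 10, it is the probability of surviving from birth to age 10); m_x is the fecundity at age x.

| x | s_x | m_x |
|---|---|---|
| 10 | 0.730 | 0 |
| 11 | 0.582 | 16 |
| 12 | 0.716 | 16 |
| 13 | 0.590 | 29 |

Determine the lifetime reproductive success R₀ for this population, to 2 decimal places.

16.87

Survivorship from birth: l_x = s_10·s_11·…·s_x.
  l_10 = 0.73000
  l_11 = 0.42486
  l_12 = 0.30420
  l_13 = 0.17948
R₀ = Σ l_x m_x:
  age 10: 0.73000 × 0 = 0.0000
  age 11: 0.42486 × 16 = 6.7978
  age 12: 0.30420 × 16 = 4.8672
  age 13: 0.17948 × 29 = 5.2049
R₀ = 0.0000 + 6.7978 + 4.8672 + 5.2049 = 16.8699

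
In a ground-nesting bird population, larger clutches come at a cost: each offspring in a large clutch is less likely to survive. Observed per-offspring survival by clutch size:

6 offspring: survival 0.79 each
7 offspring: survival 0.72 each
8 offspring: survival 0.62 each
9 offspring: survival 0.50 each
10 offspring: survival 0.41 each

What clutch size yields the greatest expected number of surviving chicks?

Expected surviving chicks = c × s(c):
  c=6: 6 × 0.79 = 4.740
  c=7: 7 × 0.72 = 5.040
  c=8: 8 × 0.62 = 4.960
  c=9: 9 × 0.50 = 4.500
  c=10: 10 × 0.41 = 4.100
Maximum at c = 7 (5.040 surviving chicks).

7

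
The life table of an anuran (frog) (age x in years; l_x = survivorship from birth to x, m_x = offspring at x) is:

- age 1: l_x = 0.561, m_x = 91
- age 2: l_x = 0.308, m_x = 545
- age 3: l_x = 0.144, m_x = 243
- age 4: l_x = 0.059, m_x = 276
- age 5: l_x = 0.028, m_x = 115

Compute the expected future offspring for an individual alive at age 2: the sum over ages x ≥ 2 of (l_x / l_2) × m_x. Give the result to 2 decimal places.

721.94

l_2 = 0.308. Conditional survival from age 2 to x is l_x / l_2.
  x=2: (0.308/0.308) × 545 = 545.0000
  x=3: (0.144/0.308) × 243 = 113.6104
  x=4: (0.059/0.308) × 276 = 52.8701
  x=5: (0.028/0.308) × 115 = 10.4545
Sum = 545.0000 + 113.6104 + 52.8701 + 10.4545 = 721.9351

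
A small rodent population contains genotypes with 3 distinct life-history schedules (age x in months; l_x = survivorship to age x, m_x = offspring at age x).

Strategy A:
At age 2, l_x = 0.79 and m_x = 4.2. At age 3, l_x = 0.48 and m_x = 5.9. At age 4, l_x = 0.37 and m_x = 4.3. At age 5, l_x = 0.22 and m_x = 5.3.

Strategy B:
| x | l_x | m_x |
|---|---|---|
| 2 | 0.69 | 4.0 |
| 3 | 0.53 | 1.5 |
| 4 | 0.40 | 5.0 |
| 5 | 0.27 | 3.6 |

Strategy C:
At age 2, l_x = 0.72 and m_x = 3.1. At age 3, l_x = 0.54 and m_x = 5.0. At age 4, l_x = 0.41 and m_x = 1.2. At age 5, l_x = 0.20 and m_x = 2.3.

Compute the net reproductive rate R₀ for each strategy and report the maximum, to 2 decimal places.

8.91

Strategy A: R₀ = 0.79×4.2 + 0.48×5.9 + 0.37×4.3 + 0.22×5.3 = 8.9070
Strategy B: R₀ = 0.69×4.0 + 0.53×1.5 + 0.40×5.0 + 0.27×3.6 = 6.5270
Strategy C: R₀ = 0.72×3.1 + 0.54×5.0 + 0.41×1.2 + 0.20×2.3 = 5.8840
Highest R₀: strategy A with 8.9070.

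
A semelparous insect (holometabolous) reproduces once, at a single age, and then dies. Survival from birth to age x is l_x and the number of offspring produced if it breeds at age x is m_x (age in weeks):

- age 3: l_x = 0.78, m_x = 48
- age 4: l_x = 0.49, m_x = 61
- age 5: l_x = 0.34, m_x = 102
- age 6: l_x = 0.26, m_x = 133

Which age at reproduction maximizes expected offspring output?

Expected offspring if breeding at age x = l_x × m_x:
  age 3: 0.78 × 48 = 37.440
  age 4: 0.49 × 61 = 29.890
  age 5: 0.34 × 102 = 34.680
  age 6: 0.26 × 133 = 34.580
Maximum at age 3 (37.440).

3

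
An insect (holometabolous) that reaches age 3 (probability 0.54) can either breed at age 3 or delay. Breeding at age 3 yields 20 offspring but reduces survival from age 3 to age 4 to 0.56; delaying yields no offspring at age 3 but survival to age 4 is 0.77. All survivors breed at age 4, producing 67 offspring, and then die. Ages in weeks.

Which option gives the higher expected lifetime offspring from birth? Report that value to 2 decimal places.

breed at age 3: R₀ = 0.54 × (20 + 0.56 × 67) = 0.54 × 57.5200 = 31.0608
delay to age 4: R₀ = 0.54 × (0.77 × 67) = 0.54 × 51.5900 = 27.8586
Higher: breed at age 3 (31.0608).

31.06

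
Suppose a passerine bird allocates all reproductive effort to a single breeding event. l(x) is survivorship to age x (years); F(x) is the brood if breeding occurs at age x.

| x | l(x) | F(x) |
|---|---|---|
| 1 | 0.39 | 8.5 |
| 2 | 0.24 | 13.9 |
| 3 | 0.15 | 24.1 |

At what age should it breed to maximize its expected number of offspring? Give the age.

Expected offspring if breeding at age x = l(x) × F(x):
  age 1: 0.39 × 8.5 = 3.315
  age 2: 0.24 × 13.9 = 3.336
  age 3: 0.15 × 24.1 = 3.615
Maximum at age 3 (3.615).

3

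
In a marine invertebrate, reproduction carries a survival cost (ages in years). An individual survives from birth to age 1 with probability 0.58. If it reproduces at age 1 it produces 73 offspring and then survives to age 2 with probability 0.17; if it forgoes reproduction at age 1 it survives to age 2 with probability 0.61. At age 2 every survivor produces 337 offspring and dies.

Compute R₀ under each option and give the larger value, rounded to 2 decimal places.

breed at age 1: R₀ = 0.58 × (73 + 0.17 × 337) = 0.58 × 130.2900 = 75.5682
delay to age 2: R₀ = 0.58 × (0.61 × 337) = 0.58 × 205.5700 = 119.2306
Higher: delay to age 2 (119.2306).

119.23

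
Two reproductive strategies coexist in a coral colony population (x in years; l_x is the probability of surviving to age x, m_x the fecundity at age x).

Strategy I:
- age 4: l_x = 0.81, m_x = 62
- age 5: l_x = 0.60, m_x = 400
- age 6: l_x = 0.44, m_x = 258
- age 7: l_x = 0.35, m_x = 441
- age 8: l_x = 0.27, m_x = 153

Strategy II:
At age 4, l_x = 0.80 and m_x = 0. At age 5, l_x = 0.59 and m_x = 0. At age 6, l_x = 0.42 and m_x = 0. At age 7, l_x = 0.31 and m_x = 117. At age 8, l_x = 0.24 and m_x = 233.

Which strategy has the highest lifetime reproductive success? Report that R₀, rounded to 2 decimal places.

599.40

Strategy I: R₀ = 0.81×62 + 0.60×400 + 0.44×258 + 0.35×441 + 0.27×153 = 599.4000
Strategy II: R₀ = 0.80×0 + 0.59×0 + 0.42×0 + 0.31×117 + 0.24×233 = 92.1900
Highest R₀: strategy I with 599.4000.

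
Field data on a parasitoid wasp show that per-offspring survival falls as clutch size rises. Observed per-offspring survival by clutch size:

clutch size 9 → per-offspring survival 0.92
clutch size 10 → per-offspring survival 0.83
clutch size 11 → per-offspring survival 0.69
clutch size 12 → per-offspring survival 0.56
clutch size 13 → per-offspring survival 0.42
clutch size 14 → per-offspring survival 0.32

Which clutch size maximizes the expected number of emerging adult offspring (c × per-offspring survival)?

10

Expected emerging adult offspring = c × s(c):
  c=9: 9 × 0.92 = 8.280
  c=10: 10 × 0.83 = 8.300
  c=11: 11 × 0.69 = 7.590
  c=12: 12 × 0.56 = 6.720
  c=13: 13 × 0.42 = 5.460
  c=14: 14 × 0.32 = 4.480
Maximum at c = 10 (8.300 emerging adult offspring).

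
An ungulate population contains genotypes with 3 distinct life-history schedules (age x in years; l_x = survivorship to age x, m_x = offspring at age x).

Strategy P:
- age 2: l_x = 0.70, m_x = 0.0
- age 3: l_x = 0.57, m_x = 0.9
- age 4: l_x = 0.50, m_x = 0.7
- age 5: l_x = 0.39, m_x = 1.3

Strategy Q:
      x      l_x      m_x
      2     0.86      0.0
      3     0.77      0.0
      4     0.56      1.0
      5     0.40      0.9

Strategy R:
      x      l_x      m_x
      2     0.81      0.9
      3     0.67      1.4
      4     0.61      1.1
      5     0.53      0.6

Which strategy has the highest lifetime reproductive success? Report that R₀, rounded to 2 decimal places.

2.66

Strategy P: R₀ = 0.70×0.0 + 0.57×0.9 + 0.50×0.7 + 0.39×1.3 = 1.3700
Strategy Q: R₀ = 0.86×0.0 + 0.77×0.0 + 0.56×1.0 + 0.40×0.9 = 0.9200
Strategy R: R₀ = 0.81×0.9 + 0.67×1.4 + 0.61×1.1 + 0.53×0.6 = 2.6560
Highest R₀: strategy R with 2.6560.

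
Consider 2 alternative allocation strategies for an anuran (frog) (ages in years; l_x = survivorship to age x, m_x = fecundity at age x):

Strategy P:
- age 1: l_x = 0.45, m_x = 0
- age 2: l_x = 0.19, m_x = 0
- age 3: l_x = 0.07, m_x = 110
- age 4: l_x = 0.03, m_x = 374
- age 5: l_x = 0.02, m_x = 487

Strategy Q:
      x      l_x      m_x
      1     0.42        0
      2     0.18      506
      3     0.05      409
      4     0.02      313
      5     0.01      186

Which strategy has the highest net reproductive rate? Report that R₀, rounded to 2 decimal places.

Strategy P: R₀ = 0.45×0 + 0.19×0 + 0.07×110 + 0.03×374 + 0.02×487 = 28.6600
Strategy Q: R₀ = 0.42×0 + 0.18×506 + 0.05×409 + 0.02×313 + 0.01×186 = 119.6500
Highest R₀: strategy Q with 119.6500.

119.65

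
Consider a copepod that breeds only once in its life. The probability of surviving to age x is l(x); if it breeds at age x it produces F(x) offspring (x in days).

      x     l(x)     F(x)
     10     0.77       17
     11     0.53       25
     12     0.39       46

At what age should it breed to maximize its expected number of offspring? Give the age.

12

Expected offspring if breeding at age x = l(x) × F(x):
  age 10: 0.77 × 17 = 13.090
  age 11: 0.53 × 25 = 13.250
  age 12: 0.39 × 46 = 17.940
Maximum at age 12 (17.940).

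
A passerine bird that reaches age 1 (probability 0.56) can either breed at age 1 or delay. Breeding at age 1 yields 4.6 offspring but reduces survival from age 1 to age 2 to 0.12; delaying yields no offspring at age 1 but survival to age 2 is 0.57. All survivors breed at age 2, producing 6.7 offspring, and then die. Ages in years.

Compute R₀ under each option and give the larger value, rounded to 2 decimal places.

breed at age 1: R₀ = 0.56 × (4.6 + 0.12 × 6.7) = 0.56 × 5.4040 = 3.0262
delay to age 2: R₀ = 0.56 × (0.57 × 6.7) = 0.56 × 3.8190 = 2.1386
Higher: breed at age 1 (3.0262).

3.03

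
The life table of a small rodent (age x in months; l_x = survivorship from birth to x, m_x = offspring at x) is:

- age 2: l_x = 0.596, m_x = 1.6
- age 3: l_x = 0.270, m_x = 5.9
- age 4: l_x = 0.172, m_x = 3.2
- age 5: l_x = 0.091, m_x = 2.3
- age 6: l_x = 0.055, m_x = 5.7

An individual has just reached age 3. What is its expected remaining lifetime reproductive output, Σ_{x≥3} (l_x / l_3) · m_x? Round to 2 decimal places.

l_3 = 0.270. Conditional survival from age 3 to x is l_x / l_3.
  x=3: (0.270/0.270) × 5.9 = 5.9000
  x=4: (0.172/0.270) × 3.2 = 2.0385
  x=5: (0.091/0.270) × 2.3 = 0.7752
  x=6: (0.055/0.270) × 5.7 = 1.1611
Sum = 5.9000 + 2.0385 + 0.7752 + 1.1611 = 9.8748

9.87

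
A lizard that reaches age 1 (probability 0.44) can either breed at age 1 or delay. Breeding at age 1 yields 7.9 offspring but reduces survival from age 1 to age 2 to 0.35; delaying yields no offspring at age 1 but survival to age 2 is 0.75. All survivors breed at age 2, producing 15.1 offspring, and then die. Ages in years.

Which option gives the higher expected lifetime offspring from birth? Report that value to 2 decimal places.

breed at age 1: R₀ = 0.44 × (7.9 + 0.35 × 15.1) = 0.44 × 13.1850 = 5.8014
delay to age 2: R₀ = 0.44 × (0.75 × 15.1) = 0.44 × 11.3250 = 4.9830
Higher: breed at age 1 (5.8014).

5.80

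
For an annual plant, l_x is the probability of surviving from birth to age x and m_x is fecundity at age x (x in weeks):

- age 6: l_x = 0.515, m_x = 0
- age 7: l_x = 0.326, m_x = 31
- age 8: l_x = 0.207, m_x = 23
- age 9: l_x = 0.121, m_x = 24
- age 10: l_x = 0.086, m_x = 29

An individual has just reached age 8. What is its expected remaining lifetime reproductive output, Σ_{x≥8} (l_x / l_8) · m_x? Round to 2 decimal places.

l_8 = 0.207. Conditional survival from age 8 to x is l_x / l_8.
  x=8: (0.207/0.207) × 23 = 23.0000
  x=9: (0.121/0.207) × 24 = 14.0290
  x=10: (0.086/0.207) × 29 = 12.0483
Sum = 23.0000 + 14.0290 + 12.0483 = 49.0773

49.08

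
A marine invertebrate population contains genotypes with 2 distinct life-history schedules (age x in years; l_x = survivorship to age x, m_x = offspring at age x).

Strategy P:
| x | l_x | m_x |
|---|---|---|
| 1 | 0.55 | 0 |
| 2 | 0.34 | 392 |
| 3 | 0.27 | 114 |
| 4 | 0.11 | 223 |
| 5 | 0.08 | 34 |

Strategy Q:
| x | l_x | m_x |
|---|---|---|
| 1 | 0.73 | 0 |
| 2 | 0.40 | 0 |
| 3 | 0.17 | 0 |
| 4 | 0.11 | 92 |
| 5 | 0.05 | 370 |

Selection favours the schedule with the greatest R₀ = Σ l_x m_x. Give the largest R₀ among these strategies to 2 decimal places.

Strategy P: R₀ = 0.55×0 + 0.34×392 + 0.27×114 + 0.11×223 + 0.08×34 = 191.3100
Strategy Q: R₀ = 0.73×0 + 0.40×0 + 0.17×0 + 0.11×92 + 0.05×370 = 28.6200
Highest R₀: strategy P with 191.3100.

191.31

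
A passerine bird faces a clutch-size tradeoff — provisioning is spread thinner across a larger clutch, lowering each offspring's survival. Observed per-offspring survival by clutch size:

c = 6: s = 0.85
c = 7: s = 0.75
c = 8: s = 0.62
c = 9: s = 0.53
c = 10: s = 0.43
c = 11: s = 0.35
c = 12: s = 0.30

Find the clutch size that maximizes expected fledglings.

Expected fledglings = c × s(c):
  c=6: 6 × 0.85 = 5.100
  c=7: 7 × 0.75 = 5.250
  c=8: 8 × 0.62 = 4.960
  c=9: 9 × 0.53 = 4.770
  c=10: 10 × 0.43 = 4.300
  c=11: 11 × 0.35 = 3.850
  c=12: 12 × 0.30 = 3.600
Maximum at c = 7 (5.250 fledglings).

7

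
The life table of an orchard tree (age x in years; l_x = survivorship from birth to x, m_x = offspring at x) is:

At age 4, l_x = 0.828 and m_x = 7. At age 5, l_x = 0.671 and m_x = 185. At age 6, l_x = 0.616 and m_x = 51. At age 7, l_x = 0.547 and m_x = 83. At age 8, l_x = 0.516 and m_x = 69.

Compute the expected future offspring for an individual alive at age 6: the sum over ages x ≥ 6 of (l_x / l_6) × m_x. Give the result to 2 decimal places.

182.50

l_6 = 0.616. Conditional survival from age 6 to x is l_x / l_6.
  x=6: (0.616/0.616) × 51 = 51.0000
  x=7: (0.547/0.616) × 83 = 73.7029
  x=8: (0.516/0.616) × 69 = 57.7987
Sum = 51.0000 + 73.7029 + 57.7987 = 182.5016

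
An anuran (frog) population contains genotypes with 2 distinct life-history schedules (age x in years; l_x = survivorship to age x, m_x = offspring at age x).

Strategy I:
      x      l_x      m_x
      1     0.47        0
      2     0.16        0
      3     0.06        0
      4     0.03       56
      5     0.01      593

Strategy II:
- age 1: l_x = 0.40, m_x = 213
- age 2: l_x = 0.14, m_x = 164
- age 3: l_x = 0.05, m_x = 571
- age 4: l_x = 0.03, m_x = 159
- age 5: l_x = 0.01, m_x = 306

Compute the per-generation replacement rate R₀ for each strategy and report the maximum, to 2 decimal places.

Strategy I: R₀ = 0.47×0 + 0.16×0 + 0.06×0 + 0.03×56 + 0.01×593 = 7.6100
Strategy II: R₀ = 0.40×213 + 0.14×164 + 0.05×571 + 0.03×159 + 0.01×306 = 144.5400
Highest R₀: strategy II with 144.5400.

144.54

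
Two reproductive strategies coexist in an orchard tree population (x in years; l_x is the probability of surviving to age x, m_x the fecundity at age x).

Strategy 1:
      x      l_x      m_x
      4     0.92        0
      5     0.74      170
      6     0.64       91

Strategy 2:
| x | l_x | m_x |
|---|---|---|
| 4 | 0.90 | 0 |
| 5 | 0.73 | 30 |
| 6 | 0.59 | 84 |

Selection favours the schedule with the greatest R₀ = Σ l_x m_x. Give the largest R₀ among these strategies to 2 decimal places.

Strategy 1: R₀ = 0.92×0 + 0.74×170 + 0.64×91 = 184.0400
Strategy 2: R₀ = 0.90×0 + 0.73×30 + 0.59×84 = 71.4600
Highest R₀: strategy 1 with 184.0400.

184.04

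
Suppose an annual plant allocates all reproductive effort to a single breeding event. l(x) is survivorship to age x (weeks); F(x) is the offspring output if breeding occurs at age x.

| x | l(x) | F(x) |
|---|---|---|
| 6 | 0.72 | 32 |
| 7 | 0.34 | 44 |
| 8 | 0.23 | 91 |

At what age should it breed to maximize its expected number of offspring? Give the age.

6

Expected offspring if breeding at age x = l(x) × F(x):
  age 6: 0.72 × 32 = 23.040
  age 7: 0.34 × 44 = 14.960
  age 8: 0.23 × 91 = 20.930
Maximum at age 6 (23.040).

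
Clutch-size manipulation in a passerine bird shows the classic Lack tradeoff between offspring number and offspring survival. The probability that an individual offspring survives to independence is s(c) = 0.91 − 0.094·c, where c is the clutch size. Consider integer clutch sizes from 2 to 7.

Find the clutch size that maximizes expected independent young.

Expected independent young = c × s(c):
  c=2: 2 × 0.722 = 1.444
  c=3: 3 × 0.628 = 1.884
  c=4: 4 × 0.534 = 2.136
  c=5: 5 × 0.440 = 2.200
  c=6: 6 × 0.346 = 2.076
  c=7: 7 × 0.252 = 1.764
Maximum at c = 5 (2.200 independent young).

5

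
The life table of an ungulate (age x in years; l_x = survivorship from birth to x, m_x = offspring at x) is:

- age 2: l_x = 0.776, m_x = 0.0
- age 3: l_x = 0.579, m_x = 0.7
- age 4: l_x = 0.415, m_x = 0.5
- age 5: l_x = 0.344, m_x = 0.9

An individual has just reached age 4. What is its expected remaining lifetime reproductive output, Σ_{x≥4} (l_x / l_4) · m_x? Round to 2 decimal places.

l_4 = 0.415. Conditional survival from age 4 to x is l_x / l_4.
  x=4: (0.415/0.415) × 0.5 = 0.5000
  x=5: (0.344/0.415) × 0.9 = 0.7460
Sum = 0.5000 + 0.7460 = 1.2460

1.25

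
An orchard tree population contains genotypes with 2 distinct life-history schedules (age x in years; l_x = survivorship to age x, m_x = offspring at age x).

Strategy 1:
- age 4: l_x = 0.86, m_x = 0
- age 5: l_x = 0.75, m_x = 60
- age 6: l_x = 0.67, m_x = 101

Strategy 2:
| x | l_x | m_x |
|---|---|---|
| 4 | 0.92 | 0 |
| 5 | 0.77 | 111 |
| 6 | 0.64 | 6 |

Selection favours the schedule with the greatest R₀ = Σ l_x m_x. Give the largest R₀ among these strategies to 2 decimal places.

Strategy 1: R₀ = 0.86×0 + 0.75×60 + 0.67×101 = 112.6700
Strategy 2: R₀ = 0.92×0 + 0.77×111 + 0.64×6 = 89.3100
Highest R₀: strategy 1 with 112.6700.

112.67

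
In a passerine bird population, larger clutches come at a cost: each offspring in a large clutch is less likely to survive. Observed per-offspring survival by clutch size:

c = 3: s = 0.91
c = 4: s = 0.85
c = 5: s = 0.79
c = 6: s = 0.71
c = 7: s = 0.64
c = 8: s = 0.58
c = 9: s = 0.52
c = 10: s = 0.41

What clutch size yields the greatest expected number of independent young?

Expected independent young = c × s(c):
  c=3: 3 × 0.91 = 2.730
  c=4: 4 × 0.85 = 3.400
  c=5: 5 × 0.79 = 3.950
  c=6: 6 × 0.71 = 4.260
  c=7: 7 × 0.64 = 4.480
  c=8: 8 × 0.58 = 4.640
  c=9: 9 × 0.52 = 4.680
  c=10: 10 × 0.41 = 4.100
Maximum at c = 9 (4.680 independent young).

9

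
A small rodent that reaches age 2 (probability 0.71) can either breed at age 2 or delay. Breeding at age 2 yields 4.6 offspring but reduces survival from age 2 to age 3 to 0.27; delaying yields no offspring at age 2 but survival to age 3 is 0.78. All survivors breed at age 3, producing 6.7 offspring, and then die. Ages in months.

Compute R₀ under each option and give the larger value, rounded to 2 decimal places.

breed at age 2: R₀ = 0.71 × (4.6 + 0.27 × 6.7) = 0.71 × 6.4090 = 4.5504
delay to age 3: R₀ = 0.71 × (0.78 × 6.7) = 0.71 × 5.2260 = 3.7105
Higher: breed at age 2 (4.5504).

4.55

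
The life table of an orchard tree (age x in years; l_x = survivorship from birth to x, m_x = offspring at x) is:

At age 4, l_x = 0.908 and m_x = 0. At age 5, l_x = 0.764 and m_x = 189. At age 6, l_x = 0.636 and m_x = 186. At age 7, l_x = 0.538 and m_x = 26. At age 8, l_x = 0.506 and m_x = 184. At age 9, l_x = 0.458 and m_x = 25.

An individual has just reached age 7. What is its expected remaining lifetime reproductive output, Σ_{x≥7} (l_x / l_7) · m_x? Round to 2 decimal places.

l_7 = 0.538. Conditional survival from age 7 to x is l_x / l_7.
  x=7: (0.538/0.538) × 26 = 26.0000
  x=8: (0.506/0.538) × 184 = 173.0558
  x=9: (0.458/0.538) × 25 = 21.2825
Sum = 26.0000 + 173.0558 + 21.2825 = 220.3383

220.34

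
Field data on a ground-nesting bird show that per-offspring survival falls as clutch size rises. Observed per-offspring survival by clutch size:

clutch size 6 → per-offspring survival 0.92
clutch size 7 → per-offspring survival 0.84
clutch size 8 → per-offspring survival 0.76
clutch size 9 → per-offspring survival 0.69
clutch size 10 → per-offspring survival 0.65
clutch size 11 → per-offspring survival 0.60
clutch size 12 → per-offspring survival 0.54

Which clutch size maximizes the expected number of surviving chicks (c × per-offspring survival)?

Expected surviving chicks = c × s(c):
  c=6: 6 × 0.92 = 5.520
  c=7: 7 × 0.84 = 5.880
  c=8: 8 × 0.76 = 6.080
  c=9: 9 × 0.69 = 6.210
  c=10: 10 × 0.65 = 6.500
  c=11: 11 × 0.60 = 6.600
  c=12: 12 × 0.54 = 6.480
Maximum at c = 11 (6.600 surviving chicks).

11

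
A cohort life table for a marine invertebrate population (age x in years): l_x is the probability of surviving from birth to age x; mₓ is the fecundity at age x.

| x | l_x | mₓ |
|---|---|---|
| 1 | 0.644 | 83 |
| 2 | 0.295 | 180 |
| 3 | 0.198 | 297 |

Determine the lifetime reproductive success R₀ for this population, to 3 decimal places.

165.358

R₀ = Σ l_x mₓ:
  age 1: 0.644 × 83 = 53.4520
  age 2: 0.295 × 180 = 53.1000
  age 3: 0.198 × 297 = 58.8060
R₀ = 53.4520 + 53.1000 + 58.8060 = 165.3580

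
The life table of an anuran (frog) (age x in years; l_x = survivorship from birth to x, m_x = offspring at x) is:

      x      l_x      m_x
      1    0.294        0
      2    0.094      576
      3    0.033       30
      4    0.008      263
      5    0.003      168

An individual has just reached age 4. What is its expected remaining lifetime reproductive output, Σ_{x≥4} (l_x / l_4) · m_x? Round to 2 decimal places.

l_4 = 0.008. Conditional survival from age 4 to x is l_x / l_4.
  x=4: (0.008/0.008) × 263 = 263.0000
  x=5: (0.003/0.008) × 168 = 63.0000
Sum = 263.0000 + 63.0000 = 326.0000

326.00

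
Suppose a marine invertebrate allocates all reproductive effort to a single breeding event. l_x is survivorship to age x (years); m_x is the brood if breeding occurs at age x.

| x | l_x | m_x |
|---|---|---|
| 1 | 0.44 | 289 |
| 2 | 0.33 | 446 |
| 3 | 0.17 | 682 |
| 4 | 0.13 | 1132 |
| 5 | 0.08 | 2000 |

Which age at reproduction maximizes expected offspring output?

Expected offspring if breeding at age x = l_x × m_x:
  age 1: 0.44 × 289 = 127.160
  age 2: 0.33 × 446 = 147.180
  age 3: 0.17 × 682 = 115.940
  age 4: 0.13 × 1132 = 147.160
  age 5: 0.08 × 2000 = 160.000
Maximum at age 5 (160.000).

5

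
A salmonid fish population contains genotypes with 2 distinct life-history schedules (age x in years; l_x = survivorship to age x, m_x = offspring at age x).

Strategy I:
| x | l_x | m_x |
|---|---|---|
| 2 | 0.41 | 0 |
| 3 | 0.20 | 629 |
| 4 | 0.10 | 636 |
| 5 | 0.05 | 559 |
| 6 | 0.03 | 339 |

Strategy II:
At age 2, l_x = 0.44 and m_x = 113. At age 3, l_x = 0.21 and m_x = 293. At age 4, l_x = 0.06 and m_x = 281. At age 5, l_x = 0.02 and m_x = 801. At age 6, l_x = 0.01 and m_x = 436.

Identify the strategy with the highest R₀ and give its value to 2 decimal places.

227.52

Strategy I: R₀ = 0.41×0 + 0.20×629 + 0.10×636 + 0.05×559 + 0.03×339 = 227.5200
Strategy II: R₀ = 0.44×113 + 0.21×293 + 0.06×281 + 0.02×801 + 0.01×436 = 148.4900
Highest R₀: strategy I with 227.5200.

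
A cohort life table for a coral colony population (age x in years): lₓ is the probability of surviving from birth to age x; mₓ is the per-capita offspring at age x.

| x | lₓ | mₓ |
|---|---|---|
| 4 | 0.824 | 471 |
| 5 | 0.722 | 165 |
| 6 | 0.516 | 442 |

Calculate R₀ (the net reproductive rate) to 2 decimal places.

R₀ = Σ lₓ mₓ:
  age 4: 0.824 × 471 = 388.1040
  age 5: 0.722 × 165 = 119.1300
  age 6: 0.516 × 442 = 228.0720
R₀ = 388.1040 + 119.1300 + 228.0720 = 735.3060

735.31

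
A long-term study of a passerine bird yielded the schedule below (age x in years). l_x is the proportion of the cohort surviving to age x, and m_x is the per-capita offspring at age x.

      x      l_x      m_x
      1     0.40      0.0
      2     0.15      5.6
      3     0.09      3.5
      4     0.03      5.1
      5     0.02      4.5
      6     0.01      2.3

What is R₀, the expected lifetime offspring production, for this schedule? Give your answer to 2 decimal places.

R₀ = Σ l_x m_x:
  age 1: 0.40 × 0.0 = 0.0000
  age 2: 0.15 × 5.6 = 0.8400
  age 3: 0.09 × 3.5 = 0.3150
  age 4: 0.03 × 5.1 = 0.1530
  age 5: 0.02 × 4.5 = 0.0900
  age 6: 0.01 × 2.3 = 0.0230
R₀ = 0.0000 + 0.8400 + 0.3150 + 0.1530 + 0.0900 + 0.0230 = 1.4210

1.42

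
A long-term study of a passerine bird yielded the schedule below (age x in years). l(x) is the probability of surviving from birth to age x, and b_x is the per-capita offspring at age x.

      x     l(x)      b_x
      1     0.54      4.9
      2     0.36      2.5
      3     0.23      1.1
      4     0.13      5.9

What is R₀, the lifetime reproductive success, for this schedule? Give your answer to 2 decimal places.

R₀ = Σ l(x) b_x:
  age 1: 0.54 × 4.9 = 2.6460
  age 2: 0.36 × 2.5 = 0.9000
  age 3: 0.23 × 1.1 = 0.2530
  age 4: 0.13 × 5.9 = 0.7670
R₀ = 2.6460 + 0.9000 + 0.2530 + 0.7670 = 4.5660

4.57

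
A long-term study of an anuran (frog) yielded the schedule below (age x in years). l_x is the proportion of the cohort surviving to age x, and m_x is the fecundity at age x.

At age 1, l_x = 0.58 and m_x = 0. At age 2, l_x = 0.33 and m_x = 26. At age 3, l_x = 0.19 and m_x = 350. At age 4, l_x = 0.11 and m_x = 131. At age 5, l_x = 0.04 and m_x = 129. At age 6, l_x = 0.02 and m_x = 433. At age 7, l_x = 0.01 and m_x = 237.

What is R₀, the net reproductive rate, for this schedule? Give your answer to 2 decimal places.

105.68

R₀ = Σ l_x m_x:
  age 1: 0.58 × 0 = 0.0000
  age 2: 0.33 × 26 = 8.5800
  age 3: 0.19 × 350 = 66.5000
  age 4: 0.11 × 131 = 14.4100
  age 5: 0.04 × 129 = 5.1600
  age 6: 0.02 × 433 = 8.6600
  age 7: 0.01 × 237 = 2.3700
R₀ = 0.0000 + 8.5800 + 66.5000 + 14.4100 + 5.1600 + 8.6600 + 2.3700 = 105.6800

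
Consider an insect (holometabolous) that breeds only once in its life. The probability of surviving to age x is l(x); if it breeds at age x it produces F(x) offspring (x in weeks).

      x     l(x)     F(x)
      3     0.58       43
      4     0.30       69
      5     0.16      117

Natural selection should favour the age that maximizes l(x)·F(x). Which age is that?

3

Expected offspring if breeding at age x = l(x) × F(x):
  age 3: 0.58 × 43 = 24.940
  age 4: 0.30 × 69 = 20.700
  age 5: 0.16 × 117 = 18.720
Maximum at age 3 (24.940).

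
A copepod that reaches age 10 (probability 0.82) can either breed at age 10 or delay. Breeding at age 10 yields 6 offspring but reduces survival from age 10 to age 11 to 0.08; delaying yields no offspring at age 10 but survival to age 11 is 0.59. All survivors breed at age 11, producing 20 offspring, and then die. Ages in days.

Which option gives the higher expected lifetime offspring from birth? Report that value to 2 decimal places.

breed at age 10: R₀ = 0.82 × (6 + 0.08 × 20) = 0.82 × 7.6000 = 6.2320
delay to age 11: R₀ = 0.82 × (0.59 × 20) = 0.82 × 11.8000 = 9.6760
Higher: delay to age 11 (9.6760).

9.68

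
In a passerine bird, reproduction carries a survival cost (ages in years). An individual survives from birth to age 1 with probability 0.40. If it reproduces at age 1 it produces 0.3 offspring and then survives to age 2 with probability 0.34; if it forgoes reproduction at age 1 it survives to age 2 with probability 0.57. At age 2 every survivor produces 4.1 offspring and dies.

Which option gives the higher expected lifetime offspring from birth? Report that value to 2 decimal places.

0.93

breed at age 1: R₀ = 0.40 × (0.3 + 0.34 × 4.1) = 0.40 × 1.6940 = 0.6776
delay to age 2: R₀ = 0.40 × (0.57 × 4.1) = 0.40 × 2.3370 = 0.9348
Higher: delay to age 2 (0.9348).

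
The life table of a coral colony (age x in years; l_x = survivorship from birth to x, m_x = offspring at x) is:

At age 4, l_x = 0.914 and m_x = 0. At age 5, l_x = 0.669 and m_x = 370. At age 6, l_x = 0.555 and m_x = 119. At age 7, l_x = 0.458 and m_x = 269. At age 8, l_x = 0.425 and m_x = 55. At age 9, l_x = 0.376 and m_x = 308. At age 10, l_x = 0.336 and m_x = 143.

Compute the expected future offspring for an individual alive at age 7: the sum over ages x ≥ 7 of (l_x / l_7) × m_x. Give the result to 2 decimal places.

l_7 = 0.458. Conditional survival from age 7 to x is l_x / l_7.
  x=7: (0.458/0.458) × 269 = 269.0000
  x=8: (0.425/0.458) × 55 = 51.0371
  x=9: (0.376/0.458) × 308 = 252.8559
  x=10: (0.336/0.458) × 143 = 104.9083
Sum = 269.0000 + 51.0371 + 252.8559 + 104.9083 = 677.8013

677.80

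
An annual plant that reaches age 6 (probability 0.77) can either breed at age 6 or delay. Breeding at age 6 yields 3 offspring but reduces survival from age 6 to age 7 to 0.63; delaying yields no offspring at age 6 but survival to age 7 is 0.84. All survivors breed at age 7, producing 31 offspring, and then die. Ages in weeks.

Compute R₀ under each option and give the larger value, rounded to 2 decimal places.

20.05

breed at age 6: R₀ = 0.77 × (3 + 0.63 × 31) = 0.77 × 22.5300 = 17.3481
delay to age 7: R₀ = 0.77 × (0.84 × 31) = 0.77 × 26.0400 = 20.0508
Higher: delay to age 7 (20.0508).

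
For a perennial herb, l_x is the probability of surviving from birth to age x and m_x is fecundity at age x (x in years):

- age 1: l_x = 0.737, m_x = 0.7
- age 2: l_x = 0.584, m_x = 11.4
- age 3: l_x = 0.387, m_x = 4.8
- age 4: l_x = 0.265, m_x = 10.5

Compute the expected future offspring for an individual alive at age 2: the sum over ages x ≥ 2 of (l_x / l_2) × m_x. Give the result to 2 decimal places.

l_2 = 0.584. Conditional survival from age 2 to x is l_x / l_2.
  x=2: (0.584/0.584) × 11.4 = 11.4000
  x=3: (0.387/0.584) × 4.8 = 3.1808
  x=4: (0.265/0.584) × 10.5 = 4.7646
Sum = 11.4000 + 3.1808 + 4.7646 = 19.3454

19.35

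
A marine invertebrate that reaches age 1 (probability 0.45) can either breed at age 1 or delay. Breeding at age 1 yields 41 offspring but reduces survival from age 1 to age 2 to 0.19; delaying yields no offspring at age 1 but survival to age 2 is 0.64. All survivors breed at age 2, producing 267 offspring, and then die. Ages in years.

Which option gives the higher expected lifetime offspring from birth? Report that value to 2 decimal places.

breed at age 1: R₀ = 0.45 × (41 + 0.19 × 267) = 0.45 × 91.7300 = 41.2785
delay to age 2: R₀ = 0.45 × (0.64 × 267) = 0.45 × 170.8800 = 76.8960
Higher: delay to age 2 (76.8960).

76.90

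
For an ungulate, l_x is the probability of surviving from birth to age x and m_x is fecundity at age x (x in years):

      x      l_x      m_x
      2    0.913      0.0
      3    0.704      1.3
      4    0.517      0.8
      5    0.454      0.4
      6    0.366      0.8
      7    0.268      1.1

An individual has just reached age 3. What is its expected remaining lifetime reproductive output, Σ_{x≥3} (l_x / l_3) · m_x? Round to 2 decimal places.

2.98

l_3 = 0.704. Conditional survival from age 3 to x is l_x / l_3.
  x=3: (0.704/0.704) × 1.3 = 1.3000
  x=4: (0.517/0.704) × 0.8 = 0.5875
  x=5: (0.454/0.704) × 0.4 = 0.2580
  x=6: (0.366/0.704) × 0.8 = 0.4159
  x=7: (0.268/0.704) × 1.1 = 0.4188
Sum = 1.3000 + 0.5875 + 0.2580 + 0.4159 + 0.4188 = 2.9801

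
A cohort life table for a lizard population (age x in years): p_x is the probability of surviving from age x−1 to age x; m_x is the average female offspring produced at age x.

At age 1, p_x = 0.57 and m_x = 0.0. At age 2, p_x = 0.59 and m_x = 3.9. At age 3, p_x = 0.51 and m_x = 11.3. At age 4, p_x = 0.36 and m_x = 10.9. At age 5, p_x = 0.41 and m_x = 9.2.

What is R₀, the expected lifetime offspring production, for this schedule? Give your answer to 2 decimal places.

4.16

Survivorship from birth: l_x = p_1·p_2·…·p_x.
  l_1 = 0.57000
  l_2 = 0.33630
  l_3 = 0.17151
  l_4 = 0.06174
  l_5 = 0.02532
R₀ = Σ l_x m_x:
  age 1: 0.57000 × 0.0 = 0.0000
  age 2: 0.33630 × 3.9 = 1.3116
  age 3: 0.17151 × 11.3 = 1.9381
  age 4: 0.06174 × 10.9 = 0.6730
  age 5: 0.02532 × 9.2 = 0.2329
R₀ = 0.0000 + 1.3116 + 1.9381 + 0.6730 + 0.2329 = 4.1555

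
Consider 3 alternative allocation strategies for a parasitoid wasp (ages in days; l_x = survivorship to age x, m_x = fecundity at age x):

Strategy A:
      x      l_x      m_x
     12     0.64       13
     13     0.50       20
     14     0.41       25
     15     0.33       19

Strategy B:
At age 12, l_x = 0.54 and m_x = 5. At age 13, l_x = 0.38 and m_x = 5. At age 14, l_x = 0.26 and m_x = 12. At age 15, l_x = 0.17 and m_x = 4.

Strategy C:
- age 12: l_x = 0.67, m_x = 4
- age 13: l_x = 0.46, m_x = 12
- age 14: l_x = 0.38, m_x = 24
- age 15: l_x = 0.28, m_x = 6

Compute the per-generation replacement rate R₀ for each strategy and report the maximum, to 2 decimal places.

Strategy A: R₀ = 0.64×13 + 0.50×20 + 0.41×25 + 0.33×19 = 34.8400
Strategy B: R₀ = 0.54×5 + 0.38×5 + 0.26×12 + 0.17×4 = 8.4000
Strategy C: R₀ = 0.67×4 + 0.46×12 + 0.38×24 + 0.28×6 = 19.0000
Highest R₀: strategy A with 34.8400.

34.84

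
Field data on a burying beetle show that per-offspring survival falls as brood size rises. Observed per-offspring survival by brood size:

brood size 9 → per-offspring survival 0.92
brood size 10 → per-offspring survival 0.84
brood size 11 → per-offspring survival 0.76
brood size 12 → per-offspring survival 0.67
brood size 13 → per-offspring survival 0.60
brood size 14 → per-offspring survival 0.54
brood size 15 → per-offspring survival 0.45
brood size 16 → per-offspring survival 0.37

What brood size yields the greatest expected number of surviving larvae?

10

Expected surviving larvae = c × s(c):
  c=9: 9 × 0.92 = 8.280
  c=10: 10 × 0.84 = 8.400
  c=11: 11 × 0.76 = 8.360
  c=12: 12 × 0.67 = 8.040
  c=13: 13 × 0.60 = 7.800
  c=14: 14 × 0.54 = 7.560
  c=15: 15 × 0.45 = 6.750
  c=16: 16 × 0.37 = 5.920
Maximum at c = 10 (8.400 surviving larvae).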